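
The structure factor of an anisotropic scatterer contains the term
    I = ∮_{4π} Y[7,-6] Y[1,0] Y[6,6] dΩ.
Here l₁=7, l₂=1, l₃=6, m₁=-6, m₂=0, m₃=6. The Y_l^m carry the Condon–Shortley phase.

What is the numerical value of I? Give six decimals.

0.126157

m-sum 0 ✓  L=14 even ✓  6≤6≤8 ✓
Π(2lᵢ+1) = 15×3×13 = 585
triangle coeff Δ(7,1,6) = 1/1365
Σ_t [1,1]: t=1:−1/518400 = -1/518400
(3j)²=7/195 [(7 1 6; 0 0 0)], sign=-1
Σ_t [1,1]: t=1:−1/479001600 = -1/479001600
(3j)²=1/105 [(7 1 6; -6 0 6)], sign=-1
⇒ 4πI² = 1/5
I = (+1)√(1/5/(4π)) = 0.12615663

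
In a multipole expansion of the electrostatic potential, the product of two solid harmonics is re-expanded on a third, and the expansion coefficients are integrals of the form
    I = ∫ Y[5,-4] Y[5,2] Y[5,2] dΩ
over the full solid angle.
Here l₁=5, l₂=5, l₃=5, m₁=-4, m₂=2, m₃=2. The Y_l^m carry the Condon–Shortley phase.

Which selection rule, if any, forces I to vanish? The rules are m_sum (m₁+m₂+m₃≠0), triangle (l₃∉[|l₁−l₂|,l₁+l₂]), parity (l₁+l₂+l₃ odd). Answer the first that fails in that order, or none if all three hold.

Σmᵢ = 0  ✓
l₃∈[|l₁−l₂|,l₁+l₂]=[0,10], have l₃=5  ✓
Σlᵢ = 15 ⇒ odd  ✗

parity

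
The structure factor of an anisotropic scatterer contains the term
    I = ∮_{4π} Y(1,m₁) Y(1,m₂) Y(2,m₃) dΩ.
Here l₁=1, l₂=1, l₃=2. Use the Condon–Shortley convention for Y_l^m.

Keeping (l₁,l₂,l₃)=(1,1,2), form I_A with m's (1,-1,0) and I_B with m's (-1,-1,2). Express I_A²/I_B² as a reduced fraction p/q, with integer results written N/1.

Same 1,1,2: normalisation and zero-m 3j drop out of the ratio.
A: Δ: 0! 2! 2! / 5! → 1/30; sum: t=0:+1/4 = 1/4; 3j²(1 1 2; 1 -1 0) = Δ·Π!·Σ² = 1/30  (sign +1)
B: Δ: 0! 2! 2! / 5! → 1/30; sum: t=0:+1/4 = 1/4; 3j²(1 1 2; -1 -1 2) = Δ·Π!·Σ² = 1/5  (sign +1)
I_A²/I_B² = (1/30)/(1/5) = 1/6

1/6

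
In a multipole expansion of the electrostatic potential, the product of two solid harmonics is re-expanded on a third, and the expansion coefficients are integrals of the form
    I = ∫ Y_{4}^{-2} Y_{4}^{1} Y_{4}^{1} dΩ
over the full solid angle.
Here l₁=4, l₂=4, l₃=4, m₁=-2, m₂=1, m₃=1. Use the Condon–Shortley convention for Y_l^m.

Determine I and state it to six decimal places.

Checks pass: Σm=0; 12 even; l₃=4∈[0,8].
(2·4+1)(2·4+1)(2·4+1) = 729
Δ: 4! 4! 4! / 13! → 1/450450
sum: t=0:+1/13824 t=1:−1/216 t=2:+1/64 t=3:−1/216 t=4:+1/13824 = 5/768
3j²(4 4 4; 0 0 0) = Δ·Π!·Σ² = 18/1001  (sign +1)
sum: t=2:+1/576 t=3:−1/144 t=4:+1/576 = -1/288
3j²(4 4 4; -2 1 1) = Δ·Π!·Σ² = 20/1001  (sign +1)
combine: 4πI² = 729·18/1001·20/1001 = 262440/1002001
take √, sign +1: I = 0.14436968

0.144370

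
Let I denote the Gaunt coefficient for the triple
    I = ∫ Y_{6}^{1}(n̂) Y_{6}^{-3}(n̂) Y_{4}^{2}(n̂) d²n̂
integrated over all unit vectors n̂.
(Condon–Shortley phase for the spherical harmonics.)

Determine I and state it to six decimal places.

0.036205

Rules hold: Σm=0, L=16 even, 0≤4≤12.
N = 13·13·9 = 1521
Δ = 8!·4!·4!/17! = 1/15315300
Racah Σ t=2..6: t=2:+1/829440 t=3:−1/25920 t=4:+1/9216 t=5:−1/25920 t=6:+1/829440 = 7/207360
⇒ 3j(6 6 4; 0 0 0)² = 28/2431, sgn +1
Racah Σ t=1..3: t=1:−1/483840 t=2:+1/51840 t=3:−1/69120 = 1/362880
⇒ 3j(6 6 4; 1 -3 2)² = 16/17017, sgn +1
4πI² = N·(3j₀)²·(3jₘ)² = 576/34969
I = +1·√(0.0164717/4π) = 0.03620468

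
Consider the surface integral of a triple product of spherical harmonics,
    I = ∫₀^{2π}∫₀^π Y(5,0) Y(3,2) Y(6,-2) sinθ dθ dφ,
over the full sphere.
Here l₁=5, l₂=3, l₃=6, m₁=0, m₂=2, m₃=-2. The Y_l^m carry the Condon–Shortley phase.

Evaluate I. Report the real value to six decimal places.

Rules hold: Σm=0, L=14 even, 2≤6≤8.
N = 11·7·13 = 1001
Δ = 2!·8!·4!/15! = 1/675675
Racah Σ t=0..2: t=0:+1/8640 t=1:−1/2304 t=2:+1/8640 = -7/34560
⇒ 3j(5 3 6; 0 0 0)² = 7/429, sgn -1
Racah Σ t=1..2: t=1:−1/13824 t=2:+1/8640 = 1/23040
⇒ 3j(5 3 6; 0 2 -2)² = 2/429, sgn +1
4πI² = N·(3j₀)²·(3jₘ)² = 98/1287
I = -1·√(0.0761461/4π) = -0.07784287

-0.077843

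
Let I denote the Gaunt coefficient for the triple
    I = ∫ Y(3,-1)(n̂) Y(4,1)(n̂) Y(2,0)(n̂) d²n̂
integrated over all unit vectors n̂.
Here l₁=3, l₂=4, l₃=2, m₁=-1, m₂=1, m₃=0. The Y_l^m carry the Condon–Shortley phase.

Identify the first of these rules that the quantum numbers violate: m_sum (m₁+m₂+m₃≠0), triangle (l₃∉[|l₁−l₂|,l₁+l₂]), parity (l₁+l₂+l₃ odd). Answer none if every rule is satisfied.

parity

m₁+m₂+m₃ = -1 + 1 + 0 = 0  ✓
triangle: |3−4|=1 ≤ l₃=2 ≤ 3+4=7  ✓
parity: l₁+l₂+l₃ = 9 is odd  ✗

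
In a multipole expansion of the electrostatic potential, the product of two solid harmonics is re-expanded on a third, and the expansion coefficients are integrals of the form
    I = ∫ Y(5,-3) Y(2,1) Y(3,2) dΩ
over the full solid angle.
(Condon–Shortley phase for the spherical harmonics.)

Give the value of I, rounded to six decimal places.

-0.253584

Rules hold: Σm=0, L=10 even, 3≤3≤7.
N = 11·5·7 = 385
Δ = 4!·6!·0!/11! = 1/2310
Racah Σ t=2..2: t=2:+1/144 = 1/144
⇒ 3j(5 2 3; 0 0 0)² = 10/231, sgn -1
Racah Σ t=3..3: t=3:−1/720 = -1/720
⇒ 3j(5 2 3; -3 1 2)² = 8/165, sgn +1
4πI² = N·(3j₀)²·(3jₘ)² = 80/99
I = -1·√(0.808081/4π) = -0.25358436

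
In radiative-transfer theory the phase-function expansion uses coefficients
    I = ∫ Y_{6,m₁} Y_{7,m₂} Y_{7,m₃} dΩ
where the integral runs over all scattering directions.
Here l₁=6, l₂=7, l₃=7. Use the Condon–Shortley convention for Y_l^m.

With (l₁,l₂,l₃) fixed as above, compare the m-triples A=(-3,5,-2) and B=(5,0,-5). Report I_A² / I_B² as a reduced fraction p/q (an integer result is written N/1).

7/220

Shared (l₁,l₂,l₃)=(6,7,7): N and (l;000)² cancel in I_A²/I_B².
A: Δ = 6!·6!·8!/21! = 1/2444321880; Racah Σ t=4..6: t=4:+1/232243200 t=5:−1/29030400 t=6:+1/37324800 = -1/298598400; ⇒ 3j(6 7 7; -3 5 -2)² = 7/16796, sgn +1
B: Δ = 6!·6!·8!/21! = 1/2444321880; Racah Σ t=0..1: t=0:+1/435456000 t=1:−1/124416000 = -1/174182400; ⇒ 3j(6 7 7; 5 0 -5)² = 55/4199, sgn -1
I_A²/I_B² = (7/16796)/(55/4199) = 7/220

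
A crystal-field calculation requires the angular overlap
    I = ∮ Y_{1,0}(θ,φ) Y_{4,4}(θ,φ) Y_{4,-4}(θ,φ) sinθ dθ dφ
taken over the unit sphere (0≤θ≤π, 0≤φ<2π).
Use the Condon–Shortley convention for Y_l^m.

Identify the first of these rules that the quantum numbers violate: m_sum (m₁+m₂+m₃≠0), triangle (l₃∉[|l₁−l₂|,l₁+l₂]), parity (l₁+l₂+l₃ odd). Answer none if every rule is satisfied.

Σmᵢ = 0  ✓
l₃∈[|l₁−l₂|,l₁+l₂]=[3,5], have l₃=4  ✓
Σlᵢ = 9 ⇒ odd  ✗

parity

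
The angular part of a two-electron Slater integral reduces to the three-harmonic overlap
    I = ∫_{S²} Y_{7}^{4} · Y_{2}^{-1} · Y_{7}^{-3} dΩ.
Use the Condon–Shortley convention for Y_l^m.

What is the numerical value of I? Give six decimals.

Checks pass: Σm=0; 16 even; l₃=7∈[5,9].
(2·7+1)(2·2+1)(2·7+1) = 1125
Δ: 2! 12! 2! / 17! → 1/185640
sum: t=0:+1/2419200 t=1:−1/518400 t=2:+1/2419200 = -1/907200
3j²(7 2 7; 0 0 0) = Δ·Π!·Σ² = 56/3315  (sign +1)
sum: t=0:+1/4354560 t=1:−1/14515200 = 1/6220800
3j²(7 2 7; 4 -1 -3) = Δ·Π!·Σ² = 77/4420  (sign +1)
combine: 4πI² = 1125·56/3315·77/4420 = 16170/48841
take √, sign +1: I = 0.16231468

0.162315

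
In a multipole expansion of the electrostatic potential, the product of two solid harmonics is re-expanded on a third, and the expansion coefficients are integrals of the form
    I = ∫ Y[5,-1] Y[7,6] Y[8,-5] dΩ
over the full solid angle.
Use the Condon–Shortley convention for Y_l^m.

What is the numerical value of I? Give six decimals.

m-sum 0 ✓  L=20 even ✓  2≤8≤12 ✓
Π(2lᵢ+1) = 11×15×17 = 2805
triangle coeff Δ(5,7,8) = 1/814773960
Σ_t [0,4]: t=0:+1/87091200 t=1:−1/4976640 t=2:+1/2073600 t=3:−1/4976640 t=4:+1/87091200 = 1/9676800
(3j)²=360/46189 [(5 7 8; 0 0 0)], sign=+1
Σ_t [3,4]: t=3:−1/783820800 t=4:+1/418037760 = 1/895795200
(3j)²=143/23256 [(5 7 8; -1 6 -5)], sign=-1
⇒ 4πI² = 825/6137
I = (-1)√(825/6137/(4π)) = -0.10342939

-0.103429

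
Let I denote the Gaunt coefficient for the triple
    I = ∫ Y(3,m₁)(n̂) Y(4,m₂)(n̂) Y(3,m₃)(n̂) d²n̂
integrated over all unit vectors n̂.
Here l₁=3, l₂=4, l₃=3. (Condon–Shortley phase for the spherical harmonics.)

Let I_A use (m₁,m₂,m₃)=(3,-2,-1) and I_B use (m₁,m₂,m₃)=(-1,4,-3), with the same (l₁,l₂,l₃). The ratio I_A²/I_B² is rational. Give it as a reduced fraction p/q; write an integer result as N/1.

9/7

Shared (l₁,l₂,l₃)=(3,4,3): N and (l;000)² cancel in I_A²/I_B².
A: Δ = 4!·2!·4!/11! = 1/34650; Racah Σ t=0..0: t=0:+1/192 = 1/192; ⇒ 3j(3 4 3; 3 -2 -1)² = 3/77, sgn +1
B: Δ = 4!·2!·4!/11! = 1/34650; Racah Σ t=4..4: t=4:+1/1152 = 1/1152; ⇒ 3j(3 4 3; -1 4 -3)² = 1/33, sgn +1
I_A²/I_B² = (3/77)/(1/33) = 9/7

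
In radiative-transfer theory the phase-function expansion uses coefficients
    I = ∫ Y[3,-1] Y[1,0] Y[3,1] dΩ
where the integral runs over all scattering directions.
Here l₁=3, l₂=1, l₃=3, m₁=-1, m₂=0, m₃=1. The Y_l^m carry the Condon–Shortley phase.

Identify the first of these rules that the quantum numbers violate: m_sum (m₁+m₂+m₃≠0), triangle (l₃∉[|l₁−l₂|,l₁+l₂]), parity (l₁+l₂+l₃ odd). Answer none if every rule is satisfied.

azimuthal sum: -1 + 0 + 1 = 0  ✓
2 ≤ 3 ≤ 4 (triangle on l)  ✓
L = 3 + 1 + 3 = 7 (odd)  ✗

parity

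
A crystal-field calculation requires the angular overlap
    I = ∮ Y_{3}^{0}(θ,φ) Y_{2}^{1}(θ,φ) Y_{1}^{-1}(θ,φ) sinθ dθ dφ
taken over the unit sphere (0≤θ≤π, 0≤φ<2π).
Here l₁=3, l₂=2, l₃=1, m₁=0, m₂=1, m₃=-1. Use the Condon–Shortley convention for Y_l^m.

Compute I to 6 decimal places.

m-sum 0 ✓  L=6 even ✓  1≤1≤5 ✓
Π(2lᵢ+1) = 7×5×3 = 105
triangle coeff Δ(3,2,1) = 1/105
Σ_t [2,2]: t=2:+1/4 = 1/4
(3j)²=3/35 [(3 2 1; 0 0 0)], sign=-1
Σ_t [3,3]: t=3:−1/12 = -1/12
(3j)²=1/35 [(3 2 1; 0 1 -1)], sign=-1
⇒ 4πI² = 9/35
I = (+1)√(9/35/(4π)) = 0.14304817

0.143048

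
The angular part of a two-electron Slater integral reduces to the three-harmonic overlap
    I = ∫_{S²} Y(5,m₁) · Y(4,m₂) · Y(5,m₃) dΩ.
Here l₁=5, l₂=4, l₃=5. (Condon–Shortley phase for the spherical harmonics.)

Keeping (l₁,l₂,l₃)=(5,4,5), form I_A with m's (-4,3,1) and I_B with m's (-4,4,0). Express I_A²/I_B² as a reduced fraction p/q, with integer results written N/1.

l's match ⇒ only the (l;m) 3-j factors differ between A and B.
A: triangle coeff Δ(5,4,5) = 1/3153150; Σ_t [3,4]: t=3:−1/103680 t=4:+1/17280 = 1/20736; (3j)²=10/429 [(5 4 5; -4 3 1)], sign=+1
B: triangle coeff Δ(5,4,5) = 1/3153150; Σ_t [4,4]: t=4:+1/69120 = 1/69120; (3j)²=2/143 [(5 4 5; -4 4 0)], sign=-1
I_A²/I_B² = (10/429)/(2/143) = 5/3

5/3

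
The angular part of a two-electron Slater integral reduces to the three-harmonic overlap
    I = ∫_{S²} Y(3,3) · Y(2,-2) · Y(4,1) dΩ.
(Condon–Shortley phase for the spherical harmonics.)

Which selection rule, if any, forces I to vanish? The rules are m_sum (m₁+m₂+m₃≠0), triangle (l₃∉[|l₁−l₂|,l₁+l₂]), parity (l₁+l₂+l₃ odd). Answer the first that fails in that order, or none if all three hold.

azimuthal sum: 3 − 2 + 1 = 2  ✗
1 ≤ 4 ≤ 5 (triangle on l)
L = 3 + 2 + 4 = 9 (odd)

m_sum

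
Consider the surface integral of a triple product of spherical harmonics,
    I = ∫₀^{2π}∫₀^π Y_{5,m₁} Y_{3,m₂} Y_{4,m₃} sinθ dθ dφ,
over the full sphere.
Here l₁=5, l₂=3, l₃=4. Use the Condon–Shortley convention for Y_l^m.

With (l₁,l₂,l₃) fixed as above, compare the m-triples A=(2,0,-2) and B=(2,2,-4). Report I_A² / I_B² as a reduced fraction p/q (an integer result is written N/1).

Same 5,3,4: normalisation and zero-m 3j drop out of the ratio.
A: Δ: 4! 6! 2! / 13! → 1/180180; sum: t=1:−1/576 t=2:+1/480 t=3:−1/8640 = 1/4320; 3j²(5 3 4; 2 0 -2) = Δ·Π!·Σ² = 1/2145  (sign +1)
B: Δ: 4! 6! 2! / 13! → 1/180180; sum: t=3:−1/8640 = -1/8640; 3j²(5 3 4; 2 2 -4) = Δ·Π!·Σ² = 14/1287  (sign -1)
I_A²/I_B² = (1/2145)/(14/1287) = 3/70

3/70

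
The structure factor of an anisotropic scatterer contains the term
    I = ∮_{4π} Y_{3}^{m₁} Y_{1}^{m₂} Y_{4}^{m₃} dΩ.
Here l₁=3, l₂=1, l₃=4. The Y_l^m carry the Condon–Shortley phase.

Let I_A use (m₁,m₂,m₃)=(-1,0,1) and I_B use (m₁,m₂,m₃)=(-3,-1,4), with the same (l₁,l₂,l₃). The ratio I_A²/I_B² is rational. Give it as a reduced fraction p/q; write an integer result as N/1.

Same 3,1,4: normalisation and zero-m 3j drop out of the ratio.
A: Δ: 0! 6! 2! / 9! → 1/252; sum: t=0:+1/48 = 1/48; 3j²(3 1 4; -1 0 1) = Δ·Π!·Σ² = 5/84  (sign -1)
B: Δ: 0! 6! 2! / 9! → 1/252; sum: t=0:+1/1440 = 1/1440; 3j²(3 1 4; -3 -1 4) = Δ·Π!·Σ² = 1/9  (sign +1)
I_A²/I_B² = (5/84)/(1/9) = 15/28

15/28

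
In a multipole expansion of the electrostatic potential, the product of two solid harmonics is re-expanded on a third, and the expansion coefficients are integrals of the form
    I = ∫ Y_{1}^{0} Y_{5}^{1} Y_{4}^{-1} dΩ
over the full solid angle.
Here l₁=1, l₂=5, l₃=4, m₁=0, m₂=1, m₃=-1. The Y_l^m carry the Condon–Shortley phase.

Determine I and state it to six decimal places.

-0.240571

Checks pass: Σm=0; 10 even; l₃=4∈[4,6].
(2·1+1)(2·5+1)(2·4+1) = 297
Δ: 2! 0! 8! / 11! → 1/495
sum: t=1:−1/576 = -1/576
3j²(1 5 4; 0 0 0) = Δ·Π!·Σ² = 5/99  (sign -1)
sum: t=1:−1/720 = -1/720
3j²(1 5 4; 0 1 -1) = Δ·Π!·Σ² = 8/165  (sign +1)
combine: 4πI² = 297·5/99·8/165 = 8/11
take √, sign -1: I = -0.24057125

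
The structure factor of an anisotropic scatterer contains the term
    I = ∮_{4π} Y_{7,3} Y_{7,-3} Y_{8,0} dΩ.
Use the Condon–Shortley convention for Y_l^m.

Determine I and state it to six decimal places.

Checks pass: Σm=0; 22 even; l₃=8∈[0,14].
(2·7+1)(2·7+1)(2·8+1) = 3825
Δ: 6! 8! 8! / 23! → 1/22086194130
sum: t=0:+1/18289152000 t=1:−1/248832000 t=2:+1/24883200 t=3:−1/11943936 t=4:+1/24883200 t=5:−1/248832000 t=6:+1/18289152000 = -11/975421440
3j²(7 7 8; 0 0 0) = Δ·Π!·Σ² = 1750/289731  (sign -1)
sum: t=0:+1/238878720 t=1:−1/62208000 t=2:+1/99532800 t=3:−1/914457600 t=4:+1/78033715200 = -3421/1170505728000
3j²(7 7 8; 3 -3 0) = Δ·Π!·Σ² = 96721/20281170  (sign -1)
combine: 4πI² = 3825·1750/289731·96721/20281170 = 60450625/548653937
take √, sign +1: I = 0.09363673

0.093637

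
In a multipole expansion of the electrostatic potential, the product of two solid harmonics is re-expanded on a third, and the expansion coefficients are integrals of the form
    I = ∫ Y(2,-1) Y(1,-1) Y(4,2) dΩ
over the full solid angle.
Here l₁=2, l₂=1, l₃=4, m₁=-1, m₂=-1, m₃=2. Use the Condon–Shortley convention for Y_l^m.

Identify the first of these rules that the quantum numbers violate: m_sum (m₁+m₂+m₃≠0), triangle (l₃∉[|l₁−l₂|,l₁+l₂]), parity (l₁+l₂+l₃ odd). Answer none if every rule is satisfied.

triangle

m₁+m₂+m₃ = -1 − 1 + 2 = 0  ✓
triangle: |2−1|=1 ≤ l₃=4 ≤ 2+1=3  ✗
parity: l₁+l₂+l₃ = 7 is odd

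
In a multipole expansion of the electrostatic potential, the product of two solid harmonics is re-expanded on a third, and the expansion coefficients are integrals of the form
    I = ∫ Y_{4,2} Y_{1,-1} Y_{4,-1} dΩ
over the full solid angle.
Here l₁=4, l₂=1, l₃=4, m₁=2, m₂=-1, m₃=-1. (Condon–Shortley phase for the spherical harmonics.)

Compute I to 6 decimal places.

0.000000

L=9 odd ⇒ parity kills the (l;000) factor ⇒ I = 0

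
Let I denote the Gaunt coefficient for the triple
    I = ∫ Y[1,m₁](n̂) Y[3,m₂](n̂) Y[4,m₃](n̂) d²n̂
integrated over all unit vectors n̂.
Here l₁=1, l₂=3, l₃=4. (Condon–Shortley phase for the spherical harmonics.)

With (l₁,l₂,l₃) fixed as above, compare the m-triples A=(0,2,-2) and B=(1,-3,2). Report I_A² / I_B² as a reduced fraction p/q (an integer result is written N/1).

Shared (l₁,l₂,l₃)=(1,3,4): N and (l;000)² cancel in I_A²/I_B².
A: Δ = 0!·2!·6!/9! = 1/252; Racah Σ t=0..0: t=0:+1/120 = 1/120; ⇒ 3j(1 3 4; 0 2 -2)² = 1/21, sgn +1
B: Δ = 0!·2!·6!/9! = 1/252; Racah Σ t=0..0: t=0:+1/1440 = 1/1440; ⇒ 3j(1 3 4; 1 -3 2)² = 1/252, sgn +1
I_A²/I_B² = (1/21)/(1/252) = 12/1

12/1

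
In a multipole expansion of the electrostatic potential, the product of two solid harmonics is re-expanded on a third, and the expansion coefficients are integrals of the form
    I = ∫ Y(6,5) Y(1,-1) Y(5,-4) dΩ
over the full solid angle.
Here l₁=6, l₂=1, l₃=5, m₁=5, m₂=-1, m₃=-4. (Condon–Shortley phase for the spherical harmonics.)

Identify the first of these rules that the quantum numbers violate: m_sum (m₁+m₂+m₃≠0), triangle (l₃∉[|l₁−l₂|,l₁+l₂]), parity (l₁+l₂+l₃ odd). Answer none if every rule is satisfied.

Σmᵢ = 0  ✓
l₃∈[|l₁−l₂|,l₁+l₂]=[5,7], have l₃=5  ✓
Σlᵢ = 12 ⇒ even  ✓

none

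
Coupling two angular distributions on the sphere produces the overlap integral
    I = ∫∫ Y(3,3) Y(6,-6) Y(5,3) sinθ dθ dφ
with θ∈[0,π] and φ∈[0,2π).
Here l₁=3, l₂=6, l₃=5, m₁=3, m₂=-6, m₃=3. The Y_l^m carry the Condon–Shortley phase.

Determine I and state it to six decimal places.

Rules hold: Σm=0, L=14 even, 3≤5≤9.
N = 7·13·11 = 1001
Δ = 4!·2!·8!/15! = 1/675675
Racah Σ t=1..3: t=1:−1/8640 t=2:+1/2304 t=3:−1/8640 = 7/34560
⇒ 3j(3 6 5; 0 0 0)² = 7/429, sgn -1
Racah Σ t=0..0: t=0:+1/1935360 = 1/1935360
⇒ 3j(3 6 5; 3 -6 3)² = 1/91, sgn +1
4πI² = N·(3j₀)²·(3jₘ)² = 7/39
I = -1·√(0.179487/4π) = -0.11951207

-0.119512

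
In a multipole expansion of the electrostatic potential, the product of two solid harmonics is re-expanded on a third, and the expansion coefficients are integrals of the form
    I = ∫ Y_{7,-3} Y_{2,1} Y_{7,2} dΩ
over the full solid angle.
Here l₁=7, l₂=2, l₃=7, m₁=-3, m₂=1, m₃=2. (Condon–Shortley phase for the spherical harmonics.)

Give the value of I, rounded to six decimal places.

Checks pass: Σm=0; 16 even; l₃=7∈[5,9].
(2·7+1)(2·2+1)(2·7+1) = 1125
Δ: 2! 12! 2! / 17! → 1/185640
sum: t=0:+1/2419200 t=1:−1/518400 t=2:+1/2419200 = -1/907200
3j²(7 2 7; 0 0 0) = Δ·Π!·Σ² = 56/3315  (sign +1)
sum: t=1:−1/4354560 t=2:+1/1935360 = 1/3483648
3j²(7 2 7; -3 1 2) = Δ·Π!·Σ² = 125/12376  (sign -1)
combine: 4πI² = 1125·56/3315·125/12376 = 9375/48841
take √, sign -1: I = -0.12359145

-0.123591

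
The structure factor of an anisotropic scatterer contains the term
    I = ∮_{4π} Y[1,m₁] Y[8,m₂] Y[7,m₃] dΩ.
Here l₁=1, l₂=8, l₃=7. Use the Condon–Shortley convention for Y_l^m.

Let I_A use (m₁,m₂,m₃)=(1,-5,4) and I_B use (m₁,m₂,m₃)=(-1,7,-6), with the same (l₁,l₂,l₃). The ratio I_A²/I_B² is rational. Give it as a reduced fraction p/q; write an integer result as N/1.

l's match ⇒ only the (l;m) 3-j factors differ between A and B.
A: triangle coeff Δ(1,8,7) = 1/2040; Σ_t [0,0]: t=0:+1/479001600 = 1/479001600; (3j)²=13/340 [(1 8 7; 1 -5 4)], sign=-1
B: triangle coeff Δ(1,8,7) = 1/2040; Σ_t [2,2]: t=2:+1/12454041600 = 1/12454041600; (3j)²=7/136 [(1 8 7; -1 7 -6)], sign=-1
I_A²/I_B² = (13/340)/(7/136) = 26/35

26/35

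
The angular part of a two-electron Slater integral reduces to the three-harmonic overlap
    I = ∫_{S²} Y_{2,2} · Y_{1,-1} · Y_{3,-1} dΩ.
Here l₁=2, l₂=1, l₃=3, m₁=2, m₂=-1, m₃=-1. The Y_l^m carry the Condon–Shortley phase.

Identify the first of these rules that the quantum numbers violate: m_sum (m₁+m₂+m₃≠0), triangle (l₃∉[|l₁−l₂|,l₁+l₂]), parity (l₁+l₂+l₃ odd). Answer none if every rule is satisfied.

azimuthal sum: 2 − 1 − 1 = 0  ✓
1 ≤ 3 ≤ 3 (triangle on l)  ✓
L = 2 + 1 + 3 = 6 (even)  ✓

none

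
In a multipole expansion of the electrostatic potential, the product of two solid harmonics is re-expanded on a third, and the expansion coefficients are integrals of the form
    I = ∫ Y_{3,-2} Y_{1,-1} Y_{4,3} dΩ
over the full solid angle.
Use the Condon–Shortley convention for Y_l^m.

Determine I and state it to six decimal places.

-0.282095

m-sum 0 ✓  L=8 even ✓  2≤4≤4 ✓
Π(2lᵢ+1) = 7×3×9 = 189
triangle coeff Δ(3,1,4) = 1/252
Σ_t [0,0]: t=0:+1/36 = 1/36
(3j)²=4/63 [(3 1 4; 0 0 0)], sign=+1
Σ_t [0,0]: t=0:+1/240 = 1/240
(3j)²=1/12 [(3 1 4; -2 -1 3)], sign=-1
⇒ 4πI² = 1/1
I = (-1)√(1/1/(4π)) = -0.28209479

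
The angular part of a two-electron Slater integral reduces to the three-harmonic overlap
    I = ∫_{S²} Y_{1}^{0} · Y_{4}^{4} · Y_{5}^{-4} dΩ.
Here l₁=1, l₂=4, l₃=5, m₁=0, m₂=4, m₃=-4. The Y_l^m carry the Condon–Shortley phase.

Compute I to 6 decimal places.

m-sum 0 ✓  L=10 even ✓  3≤5≤5 ✓
Π(2lᵢ+1) = 3×9×11 = 297
triangle coeff Δ(1,4,5) = 1/495
Σ_t [0,0]: t=0:+1/576 = 1/576
(3j)²=5/99 [(1 4 5; 0 0 0)], sign=-1
Σ_t [0,0]: t=0:+1/40320 = 1/40320
(3j)²=1/55 [(1 4 5; 0 4 -4)], sign=-1
⇒ 4πI² = 3/11
I = (+1)√(3/11/(4π)) = 0.14731920

0.147319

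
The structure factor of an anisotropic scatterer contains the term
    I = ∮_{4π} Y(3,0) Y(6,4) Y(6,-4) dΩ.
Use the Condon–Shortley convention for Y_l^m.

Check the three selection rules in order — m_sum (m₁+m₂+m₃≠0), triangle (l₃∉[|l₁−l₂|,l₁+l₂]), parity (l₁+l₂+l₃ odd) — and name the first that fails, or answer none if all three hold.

parity

Σmᵢ = 0  ✓
l₃∈[|l₁−l₂|,l₁+l₂]=[3,9], have l₃=6  ✓
Σlᵢ = 15 ⇒ odd  ✗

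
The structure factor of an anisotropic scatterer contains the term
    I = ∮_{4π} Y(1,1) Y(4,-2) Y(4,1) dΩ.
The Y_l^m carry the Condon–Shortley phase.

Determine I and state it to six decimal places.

Σlᵢ=9 odd — θ-integrand is odd under cosθ→−cosθ; I=0

0.000000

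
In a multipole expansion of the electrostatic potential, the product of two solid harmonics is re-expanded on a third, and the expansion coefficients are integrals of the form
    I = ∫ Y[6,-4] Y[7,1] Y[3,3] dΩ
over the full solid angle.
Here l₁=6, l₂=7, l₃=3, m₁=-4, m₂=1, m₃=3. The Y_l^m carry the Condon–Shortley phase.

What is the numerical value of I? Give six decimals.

0.086279

Checks pass: Σm=0; 16 even; l₃=3∈[1,13].
(2·6+1)(2·7+1)(2·3+1) = 1365
Δ: 10! 2! 4! / 17! → 1/2042040
sum: t=4:+1/207360 t=5:−1/57600 t=6:+1/207360 = -1/129600
3j²(6 7 3; 0 0 0) = Δ·Π!·Σ² = 168/12155  (sign +1)
sum: t=8:+1/3870720 = 1/3870720
3j²(6 7 3; -4 1 3) = Δ·Π!·Σ² = 675/136136  (sign +1)
combine: 4πI² = 1365·168/12155·675/136136 = 42525/454597
take √, sign +1: I = 0.08627877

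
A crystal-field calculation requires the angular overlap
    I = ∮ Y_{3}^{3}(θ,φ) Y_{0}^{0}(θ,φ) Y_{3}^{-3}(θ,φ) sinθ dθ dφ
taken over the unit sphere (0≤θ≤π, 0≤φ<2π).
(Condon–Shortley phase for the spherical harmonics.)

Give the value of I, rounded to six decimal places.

Checks pass: Σm=0; 6 even; l₃=3∈[3,3].
(2·3+1)(2·0+1)(2·3+1) = 49
Δ: 0! 6! 0! / 7! → 1/7
sum: t=0:+1/36 = 1/36
3j²(3 0 3; 0 0 0) = Δ·Π!·Σ² = 1/7  (sign -1)
sum: t=0:+1/720 = 1/720
3j²(3 0 3; 3 0 -3) = Δ·Π!·Σ² = 1/7  (sign +1)
combine: 4πI² = 49·1/7·1/7 = 1/1
take √, sign -1: I = -0.28209479

-0.282095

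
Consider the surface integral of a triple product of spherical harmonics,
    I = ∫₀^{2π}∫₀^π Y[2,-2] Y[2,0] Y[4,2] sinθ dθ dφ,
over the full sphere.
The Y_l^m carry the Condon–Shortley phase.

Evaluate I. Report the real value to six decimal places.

0.156078

Rules hold: Σm=0, L=8 even, 0≤4≤4.
N = 5·5·9 = 225
Δ = 0!·4!·4!/9! = 1/630
Racah Σ t=0..0: t=0:+1/16 = 1/16
⇒ 3j(2 2 4; 0 0 0)² = 2/35, sgn +1
Racah Σ t=0..0: t=0:+1/96 = 1/96
⇒ 3j(2 2 4; -2 0 2)² = 1/42, sgn +1
4πI² = N·(3j₀)²·(3jₘ)² = 15/49
I = +1·√(0.306122/4π) = 0.15607835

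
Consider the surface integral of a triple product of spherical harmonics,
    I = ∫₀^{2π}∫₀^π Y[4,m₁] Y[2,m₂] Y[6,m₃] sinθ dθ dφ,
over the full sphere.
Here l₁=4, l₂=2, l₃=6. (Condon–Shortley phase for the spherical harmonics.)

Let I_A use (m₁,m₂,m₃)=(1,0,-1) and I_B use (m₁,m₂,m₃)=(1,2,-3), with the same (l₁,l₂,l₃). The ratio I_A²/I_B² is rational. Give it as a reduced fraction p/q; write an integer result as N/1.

5/3

Same 4,2,6: normalisation and zero-m 3j drop out of the ratio.
A: Δ: 0! 8! 4! / 13! → 1/6435; sum: t=0:+1/2880 = 1/2880; 3j²(4 2 6; 1 0 -1) = Δ·Π!·Σ² = 14/429  (sign -1)
B: Δ: 0! 8! 4! / 13! → 1/6435; sum: t=0:+1/17280 = 1/17280; 3j²(4 2 6; 1 2 -3) = Δ·Π!·Σ² = 14/715  (sign -1)
I_A²/I_B² = (14/429)/(14/715) = 5/3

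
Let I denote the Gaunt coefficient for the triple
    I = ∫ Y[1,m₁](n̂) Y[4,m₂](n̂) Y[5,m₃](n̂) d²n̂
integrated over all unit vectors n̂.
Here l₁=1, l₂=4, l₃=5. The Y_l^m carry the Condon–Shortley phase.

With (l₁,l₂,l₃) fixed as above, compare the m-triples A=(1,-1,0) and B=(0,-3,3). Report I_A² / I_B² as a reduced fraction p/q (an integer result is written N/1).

5/8

Shared (l₁,l₂,l₃)=(1,4,5): N and (l;000)² cancel in I_A²/I_B².
A: Δ = 0!·2!·8!/11! = 1/495; Racah Σ t=0..0: t=0:+1/1440 = 1/1440; ⇒ 3j(1 4 5; 1 -1 0)² = 2/99, sgn -1
B: Δ = 0!·2!·8!/11! = 1/495; Racah Σ t=0..0: t=0:+1/5040 = 1/5040; ⇒ 3j(1 4 5; 0 -3 3)² = 16/495, sgn +1
I_A²/I_B² = (2/99)/(16/495) = 5/8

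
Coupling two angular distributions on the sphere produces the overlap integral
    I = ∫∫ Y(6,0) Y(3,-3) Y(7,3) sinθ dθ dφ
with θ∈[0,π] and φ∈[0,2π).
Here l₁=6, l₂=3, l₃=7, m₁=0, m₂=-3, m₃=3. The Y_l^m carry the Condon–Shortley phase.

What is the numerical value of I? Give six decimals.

0.186383

Checks pass: Σm=0; 16 even; l₃=7∈[3,9].
(2·6+1)(2·3+1)(2·7+1) = 1365
Δ: 2! 10! 4! / 17! → 1/2042040
sum: t=0:+1/207360 t=1:−1/57600 t=2:+1/207360 = -1/129600
3j²(6 3 7; 0 0 0) = Δ·Π!·Σ² = 168/12155  (sign +1)
sum: t=0:+1/829440 = 1/829440
3j²(6 3 7; 0 -3 3) = Δ·Π!·Σ² = 225/9724  (sign +1)
combine: 4πI² = 1365·168/12155·225/9724 = 198450/454597
take √, sign +1: I = 0.18638345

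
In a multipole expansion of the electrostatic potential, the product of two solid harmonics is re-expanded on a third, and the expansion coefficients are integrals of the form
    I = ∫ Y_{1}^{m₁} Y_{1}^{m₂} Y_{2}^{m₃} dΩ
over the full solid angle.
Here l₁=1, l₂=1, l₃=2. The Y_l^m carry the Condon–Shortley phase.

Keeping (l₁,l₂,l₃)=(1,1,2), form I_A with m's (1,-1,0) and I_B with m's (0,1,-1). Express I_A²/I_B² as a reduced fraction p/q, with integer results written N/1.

l's match ⇒ only the (l;m) 3-j factors differ between A and B.
A: triangle coeff Δ(1,1,2) = 1/30; Σ_t [0,0]: t=0:+1/4 = 1/4; (3j)²=1/30 [(1 1 2; 1 -1 0)], sign=+1
B: triangle coeff Δ(1,1,2) = 1/30; Σ_t [0,0]: t=0:+1/2 = 1/2; (3j)²=1/10 [(1 1 2; 0 1 -1)], sign=-1
I_A²/I_B² = (1/30)/(1/10) = 1/3

1/3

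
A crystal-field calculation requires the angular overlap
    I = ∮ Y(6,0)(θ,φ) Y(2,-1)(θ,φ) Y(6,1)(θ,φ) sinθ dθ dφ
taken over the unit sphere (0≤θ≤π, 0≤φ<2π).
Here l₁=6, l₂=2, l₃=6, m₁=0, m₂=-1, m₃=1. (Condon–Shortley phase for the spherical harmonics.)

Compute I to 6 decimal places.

Rules hold: Σm=0, L=14 even, 4≤6≤8.
N = 13·5·13 = 845
Δ = 2!·10!·2!/15! = 1/90090
Racah Σ t=0..2: t=0:+1/69120 t=1:−1/14400 t=2:+1/69120 = -7/172800
⇒ 3j(6 2 6; 0 0 0)² = 14/715, sgn -1
Racah Σ t=0..1: t=0:+1/34560 t=1:−1/28800 = -1/172800
⇒ 3j(6 2 6; 0 -1 1)² = 1/1430, sgn +1
4πI² = N·(3j₀)²·(3jₘ)² = 7/605
I = -1·√(0.0115702/4π) = -0.03034355

-0.030344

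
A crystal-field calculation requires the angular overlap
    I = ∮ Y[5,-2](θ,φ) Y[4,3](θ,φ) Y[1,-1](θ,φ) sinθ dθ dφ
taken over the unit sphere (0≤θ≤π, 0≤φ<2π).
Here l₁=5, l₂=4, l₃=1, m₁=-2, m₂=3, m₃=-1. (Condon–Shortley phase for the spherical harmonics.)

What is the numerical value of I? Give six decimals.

0.085055

Checks pass: Σm=0; 10 even; l₃=1∈[1,9].
(2·5+1)(2·4+1)(2·1+1) = 297
Δ: 8! 2! 0! / 11! → 1/495
sum: t=4:+1/576 = 1/576
3j²(5 4 1; 0 0 0) = Δ·Π!·Σ² = 5/99  (sign -1)
sum: t=7:−1/10080 = -1/10080
3j²(5 4 1; -2 3 -1) = Δ·Π!·Σ² = 1/165  (sign -1)
combine: 4πI² = 297·5/99·1/165 = 1/11
take √, sign +1: I = 0.08505478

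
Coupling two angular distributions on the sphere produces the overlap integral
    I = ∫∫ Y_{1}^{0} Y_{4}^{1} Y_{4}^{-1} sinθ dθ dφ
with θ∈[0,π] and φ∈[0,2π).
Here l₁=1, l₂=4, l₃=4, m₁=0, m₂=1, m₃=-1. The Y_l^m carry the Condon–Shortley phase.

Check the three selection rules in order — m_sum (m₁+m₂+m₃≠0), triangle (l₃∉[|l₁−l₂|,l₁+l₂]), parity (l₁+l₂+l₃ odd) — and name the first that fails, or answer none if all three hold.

parity

m₁+m₂+m₃ = 0 + 1 − 1 = 0  ✓
triangle: |1−4|=3 ≤ l₃=4 ≤ 1+4=5  ✓
parity: l₁+l₂+l₃ = 9 is odd  ✗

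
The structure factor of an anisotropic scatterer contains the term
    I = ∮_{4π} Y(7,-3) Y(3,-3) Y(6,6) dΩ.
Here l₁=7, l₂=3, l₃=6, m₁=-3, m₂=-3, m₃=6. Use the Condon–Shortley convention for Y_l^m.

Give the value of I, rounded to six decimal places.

Rules hold: Σm=0, L=16 even, 4≤6≤10.
N = 15·7·13 = 1365
Δ = 4!·10!·2!/17! = 1/2042040
Racah Σ t=1..3: t=1:−1/207360 t=2:+1/57600 t=3:−1/207360 = 1/129600
⇒ 3j(7 3 6; 0 0 0)² = 168/12155, sgn +1
Racah Σ t=0..0: t=0:+1/174182400 = 1/174182400
⇒ 3j(7 3 6; -3 -3 6)² = 3/6188, sgn +1
4πI² = N·(3j₀)²·(3jₘ)² = 378/41327
I = +1·√(0.00914656/4π) = 0.02697889

0.026979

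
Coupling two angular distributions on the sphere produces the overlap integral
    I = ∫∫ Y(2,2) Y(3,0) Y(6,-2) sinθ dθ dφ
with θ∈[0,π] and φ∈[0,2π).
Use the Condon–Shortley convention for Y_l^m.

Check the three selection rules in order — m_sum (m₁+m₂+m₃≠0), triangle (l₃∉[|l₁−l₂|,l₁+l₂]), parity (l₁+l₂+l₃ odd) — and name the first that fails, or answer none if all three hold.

triangle

m₁+m₂+m₃ = 2 + 0 − 2 = 0  ✓
triangle: |2−3|=1 ≤ l₃=6 ≤ 2+3=5  ✗
parity: l₁+l₂+l₃ = 11 is odd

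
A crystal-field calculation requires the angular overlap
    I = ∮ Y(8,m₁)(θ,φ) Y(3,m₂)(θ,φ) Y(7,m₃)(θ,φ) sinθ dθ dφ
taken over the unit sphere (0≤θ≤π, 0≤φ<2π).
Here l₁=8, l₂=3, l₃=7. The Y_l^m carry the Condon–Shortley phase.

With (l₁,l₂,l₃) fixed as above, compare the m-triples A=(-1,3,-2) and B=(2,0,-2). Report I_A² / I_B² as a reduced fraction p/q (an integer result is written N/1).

4536/1849

l's match ⇒ only the (l;m) 3-j factors differ between A and B.
A: triangle coeff Δ(8,3,7) = 1/5290740; Σ_t [4,4]: t=4:+1/29030400 = 1/29030400; (3j)²=54/4199 [(8 3 7; -1 3 -2)], sign=-1
B: triangle coeff Δ(8,3,7) = 1/5290740; Σ_t [1,3]: t=1:−1/7257600 t=2:+1/3870720 t=3:−1/26127360 = 43/522547200; (3j)²=1849/352716 [(8 3 7; 2 0 -2)], sign=-1
I_A²/I_B² = (54/4199)/(1849/352716) = 4536/1849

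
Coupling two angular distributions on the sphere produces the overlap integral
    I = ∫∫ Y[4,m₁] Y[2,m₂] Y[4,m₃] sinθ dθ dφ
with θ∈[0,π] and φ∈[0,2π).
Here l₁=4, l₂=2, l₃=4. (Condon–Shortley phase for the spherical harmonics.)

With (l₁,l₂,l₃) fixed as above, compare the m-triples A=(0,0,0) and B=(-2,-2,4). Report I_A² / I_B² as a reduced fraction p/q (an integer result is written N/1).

50/21

Same 4,2,4: normalisation and zero-m 3j drop out of the ratio.
A: Δ: 2! 6! 2! / 11! → 1/13860; sum: t=0:+1/192 t=1:−1/36 t=2:+1/192 = -5/288; 3j²(4 2 4; 0 0 0) = Δ·Π!·Σ² = 20/693  (sign -1)
B: Δ: 2! 6! 2! / 11! → 1/13860; sum: t=0:+1/2880 = 1/2880; 3j²(4 2 4; -2 -2 4) = Δ·Π!·Σ² = 2/165  (sign +1)
I_A²/I_B² = (20/693)/(2/165) = 50/21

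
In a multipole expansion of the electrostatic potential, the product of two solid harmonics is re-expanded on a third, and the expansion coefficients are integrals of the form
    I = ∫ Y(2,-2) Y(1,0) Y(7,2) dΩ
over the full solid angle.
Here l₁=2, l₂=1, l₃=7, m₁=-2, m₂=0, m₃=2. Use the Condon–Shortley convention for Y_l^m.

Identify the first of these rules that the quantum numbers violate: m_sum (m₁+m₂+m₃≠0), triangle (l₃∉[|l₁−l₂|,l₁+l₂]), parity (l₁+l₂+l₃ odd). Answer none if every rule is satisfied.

triangle

m₁+m₂+m₃ = -2 + 0 + 2 = 0  ✓
triangle: |2−1|=1 ≤ l₃=7 ≤ 2+1=3  ✗
parity: l₁+l₂+l₃ = 10 is even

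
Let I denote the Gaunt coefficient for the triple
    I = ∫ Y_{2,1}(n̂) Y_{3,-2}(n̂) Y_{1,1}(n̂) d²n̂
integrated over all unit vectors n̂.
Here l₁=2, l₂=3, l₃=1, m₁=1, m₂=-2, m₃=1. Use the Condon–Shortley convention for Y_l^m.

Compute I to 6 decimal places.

Checks pass: Σm=0; 6 even; l₃=1∈[1,5].
(2·2+1)(2·3+1)(2·1+1) = 105
Δ: 4! 0! 2! / 7! → 1/105
sum: t=2:+1/4 = 1/4
3j²(2 3 1; 0 0 0) = Δ·Π!·Σ² = 3/35  (sign -1)
sum: t=1:−1/12 = -1/12
3j²(2 3 1; 1 -2 1) = Δ·Π!·Σ² = 2/21  (sign -1)
combine: 4πI² = 105·3/35·2/21 = 6/7
take √, sign +1: I = 0.26116903

0.261169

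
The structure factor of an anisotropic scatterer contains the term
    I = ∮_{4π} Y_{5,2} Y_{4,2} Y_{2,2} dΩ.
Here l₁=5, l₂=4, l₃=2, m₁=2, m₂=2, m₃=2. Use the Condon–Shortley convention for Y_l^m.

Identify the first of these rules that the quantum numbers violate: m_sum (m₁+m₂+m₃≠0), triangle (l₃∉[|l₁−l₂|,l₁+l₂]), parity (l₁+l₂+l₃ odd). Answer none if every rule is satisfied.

azimuthal sum: 2 + 2 + 2 = 6  ✗
1 ≤ 2 ≤ 9 (triangle on l)
L = 5 + 4 + 2 = 11 (odd)

m_sum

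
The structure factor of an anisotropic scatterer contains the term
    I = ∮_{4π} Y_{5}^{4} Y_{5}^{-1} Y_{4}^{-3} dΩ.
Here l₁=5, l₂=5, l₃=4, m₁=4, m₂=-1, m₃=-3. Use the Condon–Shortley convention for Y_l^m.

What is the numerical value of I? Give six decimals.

-0.168084

m-sum 0 ✓  L=14 even ✓  0≤4≤10 ✓
Π(2lᵢ+1) = 11×11×9 = 1089
triangle coeff Δ(5,5,4) = 1/3153150
Σ_t [1,5]: t=1:−1/69120 t=2:+1/1728 t=3:−1/576 t=4:+1/1728 t=5:−1/69120 = -7/11520
(3j)²=2/143 [(5 5 4; 0 0 0)], sign=-1
Σ_t [0,1]: t=0:+1/103680 t=1:−1/17280 = -1/20736
(3j)²=10/429 [(5 5 4; 4 -1 -3)], sign=+1
⇒ 4πI² = 60/169
I = (-1)√(60/169/(4π)) = -0.16808437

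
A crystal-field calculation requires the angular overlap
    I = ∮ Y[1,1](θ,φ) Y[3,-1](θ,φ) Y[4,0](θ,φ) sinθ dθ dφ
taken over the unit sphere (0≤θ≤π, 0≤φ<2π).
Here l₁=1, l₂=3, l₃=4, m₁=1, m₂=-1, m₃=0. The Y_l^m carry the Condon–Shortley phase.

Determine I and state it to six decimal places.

Checks pass: Σm=0; 8 even; l₃=4∈[2,4].
(2·1+1)(2·3+1)(2·4+1) = 189
Δ: 0! 2! 6! / 9! → 1/252
sum: t=0:+1/36 = 1/36
3j²(1 3 4; 0 0 0) = Δ·Π!·Σ² = 4/63  (sign +1)
sum: t=0:+1/96 = 1/96
3j²(1 3 4; 1 -1 0) = Δ·Π!·Σ² = 1/42  (sign +1)
combine: 4πI² = 189·4/63·1/42 = 2/7
take √, sign +1: I = 0.15078601

0.150786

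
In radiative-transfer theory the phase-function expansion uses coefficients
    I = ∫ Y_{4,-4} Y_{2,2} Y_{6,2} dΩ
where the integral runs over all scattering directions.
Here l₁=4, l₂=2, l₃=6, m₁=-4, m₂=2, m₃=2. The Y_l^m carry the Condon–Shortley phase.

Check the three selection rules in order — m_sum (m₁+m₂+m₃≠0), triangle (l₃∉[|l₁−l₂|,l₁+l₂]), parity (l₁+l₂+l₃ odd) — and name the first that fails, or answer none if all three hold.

none

Σmᵢ = 0  ✓
l₃∈[|l₁−l₂|,l₁+l₂]=[2,6], have l₃=6  ✓
Σlᵢ = 12 ⇒ even  ✓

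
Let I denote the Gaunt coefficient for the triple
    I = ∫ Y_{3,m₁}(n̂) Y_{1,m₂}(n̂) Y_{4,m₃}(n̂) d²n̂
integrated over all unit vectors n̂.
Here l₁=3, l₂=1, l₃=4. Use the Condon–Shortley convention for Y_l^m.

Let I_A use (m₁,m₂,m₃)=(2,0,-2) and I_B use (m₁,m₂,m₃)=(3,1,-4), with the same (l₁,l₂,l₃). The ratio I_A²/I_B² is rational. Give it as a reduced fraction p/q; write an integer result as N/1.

3/7

Shared (l₁,l₂,l₃)=(3,1,4): N and (l;000)² cancel in I_A²/I_B².
A: Δ = 0!·6!·2!/9! = 1/252; Racah Σ t=0..0: t=0:+1/120 = 1/120; ⇒ 3j(3 1 4; 2 0 -2)² = 1/21, sgn +1
B: Δ = 0!·6!·2!/9! = 1/252; Racah Σ t=0..0: t=0:+1/1440 = 1/1440; ⇒ 3j(3 1 4; 3 1 -4)² = 1/9, sgn +1
I_A²/I_B² = (1/21)/(1/9) = 3/7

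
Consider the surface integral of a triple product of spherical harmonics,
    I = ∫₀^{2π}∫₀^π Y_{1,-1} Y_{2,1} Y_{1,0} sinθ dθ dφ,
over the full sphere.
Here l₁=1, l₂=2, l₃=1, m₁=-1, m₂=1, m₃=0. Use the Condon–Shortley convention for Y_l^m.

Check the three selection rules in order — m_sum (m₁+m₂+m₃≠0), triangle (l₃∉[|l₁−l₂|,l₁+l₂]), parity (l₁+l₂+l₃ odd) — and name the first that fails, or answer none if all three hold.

m₁+m₂+m₃ = -1 + 1 + 0 = 0  ✓
triangle: |1−2|=1 ≤ l₃=1 ≤ 1+2=3  ✓
parity: l₁+l₂+l₃ = 4 is even  ✓

none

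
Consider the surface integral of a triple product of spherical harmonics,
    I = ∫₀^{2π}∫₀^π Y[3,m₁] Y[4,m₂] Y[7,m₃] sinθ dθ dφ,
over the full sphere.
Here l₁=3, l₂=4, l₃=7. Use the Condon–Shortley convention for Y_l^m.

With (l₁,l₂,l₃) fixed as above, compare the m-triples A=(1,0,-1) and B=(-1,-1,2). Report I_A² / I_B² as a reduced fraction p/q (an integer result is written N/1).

5/6

Shared (l₁,l₂,l₃)=(3,4,7): N and (l;000)² cancel in I_A²/I_B².
A: Δ = 0!·6!·8!/15! = 1/45045; Racah Σ t=0..0: t=0:+1/27648 = 1/27648; ⇒ 3j(3 4 7; 1 0 -1)² = 10/429, sgn +1
B: Δ = 0!·6!·8!/15! = 1/45045; Racah Σ t=0..0: t=0:+1/34560 = 1/34560; ⇒ 3j(3 4 7; -1 -1 2)² = 4/143, sgn -1
I_A²/I_B² = (10/429)/(4/143) = 5/6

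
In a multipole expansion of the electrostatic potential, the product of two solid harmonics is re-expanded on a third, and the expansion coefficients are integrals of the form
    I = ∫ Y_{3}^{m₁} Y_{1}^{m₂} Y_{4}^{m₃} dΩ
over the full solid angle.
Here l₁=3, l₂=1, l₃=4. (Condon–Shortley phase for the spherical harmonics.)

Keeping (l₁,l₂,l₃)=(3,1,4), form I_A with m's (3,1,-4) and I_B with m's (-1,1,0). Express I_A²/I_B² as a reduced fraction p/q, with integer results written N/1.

14/3

Same 3,1,4: normalisation and zero-m 3j drop out of the ratio.
A: Δ: 0! 6! 2! / 9! → 1/252; sum: t=0:+1/1440 = 1/1440; 3j²(3 1 4; 3 1 -4) = Δ·Π!·Σ² = 1/9  (sign +1)
B: Δ: 0! 6! 2! / 9! → 1/252; sum: t=0:+1/96 = 1/96; 3j²(3 1 4; -1 1 0) = Δ·Π!·Σ² = 1/42  (sign +1)
I_A²/I_B² = (1/9)/(1/42) = 14/3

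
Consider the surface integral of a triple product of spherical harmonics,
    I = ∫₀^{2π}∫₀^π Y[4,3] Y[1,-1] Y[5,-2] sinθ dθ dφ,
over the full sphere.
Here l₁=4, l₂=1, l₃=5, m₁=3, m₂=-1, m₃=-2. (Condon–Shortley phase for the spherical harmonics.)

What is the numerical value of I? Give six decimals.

0.085055

m-sum 0 ✓  L=10 even ✓  3≤5≤5 ✓
Π(2lᵢ+1) = 9×3×11 = 297
triangle coeff Δ(4,1,5) = 1/495
Σ_t [0,0]: t=0:+1/576 = 1/576
(3j)²=5/99 [(4 1 5; 0 0 0)], sign=-1
Σ_t [0,0]: t=0:+1/10080 = 1/10080
(3j)²=1/165 [(4 1 5; 3 -1 -2)], sign=-1
⇒ 4πI² = 1/11
I = (+1)√(1/11/(4π)) = 0.08505478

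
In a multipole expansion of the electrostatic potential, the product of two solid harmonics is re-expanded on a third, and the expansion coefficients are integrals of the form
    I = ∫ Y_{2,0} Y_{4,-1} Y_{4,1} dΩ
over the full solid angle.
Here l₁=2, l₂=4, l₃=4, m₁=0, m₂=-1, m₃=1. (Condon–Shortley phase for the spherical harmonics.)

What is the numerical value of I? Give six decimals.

-0.139264

m-sum 0 ✓  L=10 even ✓  2≤4≤6 ✓
Π(2lᵢ+1) = 5×9×9 = 405
triangle coeff Δ(2,4,4) = 1/13860
Σ_t [0,2]: t=0:+1/192 t=1:−1/36 t=2:+1/192 = -5/288
(3j)²=20/693 [(2 4 4; 0 0 0)], sign=-1
Σ_t [0,2]: t=0:+1/144 t=1:−1/48 t=2:+1/480 = -17/1440
(3j)²=289/13860 [(2 4 4; 0 -1 1)], sign=+1
⇒ 4πI² = 1445/5929
I = (-1)√(1445/5929/(4π)) = -0.13926381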